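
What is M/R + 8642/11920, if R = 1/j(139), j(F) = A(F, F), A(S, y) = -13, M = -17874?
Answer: 9294509/40 ≈ 2.3236e+5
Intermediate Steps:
j(F) = -13
R = -1/13 (R = 1/(-13) = -1/13 ≈ -0.076923)
M/R + 8642/11920 = -17874/(-1/13) + 8642/11920 = -17874*(-13) + 8642*(1/11920) = 232362 + 29/40 = 9294509/40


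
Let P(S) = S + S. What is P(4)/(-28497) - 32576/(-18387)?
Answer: 309390392/174658113 ≈ 1.7714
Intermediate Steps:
P(S) = 2*S
P(4)/(-28497) - 32576/(-18387) = (2*4)/(-28497) - 32576/(-18387) = 8*(-1/28497) - 32576*(-1/18387) = -8/28497 + 32576/18387 = 309390392/174658113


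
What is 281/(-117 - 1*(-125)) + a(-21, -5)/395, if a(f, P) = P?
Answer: 22191/632 ≈ 35.112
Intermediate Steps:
281/(-117 - 1*(-125)) + a(-21, -5)/395 = 281/(-117 - 1*(-125)) - 5/395 = 281/(-117 + 125) - 5*1/395 = 281/8 - 1/79 = 22191/632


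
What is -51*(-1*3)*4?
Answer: 612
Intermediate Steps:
-51*(-1*3)*4 = -(-153)*4 = -51*(-12) = 612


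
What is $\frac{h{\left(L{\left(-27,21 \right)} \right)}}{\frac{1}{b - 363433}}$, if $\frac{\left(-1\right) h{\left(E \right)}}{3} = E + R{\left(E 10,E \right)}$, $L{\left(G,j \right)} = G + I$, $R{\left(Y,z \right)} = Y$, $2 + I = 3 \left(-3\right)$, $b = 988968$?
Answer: $784420890$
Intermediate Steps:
$I = -11$ ($I = -2 + 3 \left(-3\right) = -2 - 9 = -11$)
$L{\left(G,j \right)} = -11 + G$ ($L{\left(G,j \right)} = G - 11 = -11 + G$)
$h{\left(E \right)} = - 33 E$ ($h{\left(E \right)} = - 3 \left(E + E 10\right) = - 3 \left(E + 10 E\right) = - 3 \cdot 11 E = - 33 E$)
$\frac{h{\left(L{\left(-27,21 \right)} \right)}}{\frac{1}{b - 363433}} = \frac{\left(-33\right) \left(-11 - 27\right)}{\frac{1}{988968 - 363433}} = \frac{\left(-33\right) \left(-38\right)}{\frac{1}{625535}} = 1254 \frac{1}{\frac{1}{625535}} = 1254 \cdot 625535 = 784420890$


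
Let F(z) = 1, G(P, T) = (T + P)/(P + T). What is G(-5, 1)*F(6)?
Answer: 1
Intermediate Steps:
G(P, T) = 1 (G(P, T) = (P + T)/(P + T) = 1)
G(-5, 1)*F(6) = 1*1 = 1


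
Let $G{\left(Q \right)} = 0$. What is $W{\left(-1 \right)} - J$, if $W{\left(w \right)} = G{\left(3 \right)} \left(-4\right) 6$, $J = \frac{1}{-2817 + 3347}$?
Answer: $- \frac{1}{530} \approx -0.0018868$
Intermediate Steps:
$J = \frac{1}{530} \approx 0.0018868$
$W{\left(w \right)} = 0$ ($W{\left(w \right)} = 0 \left(-4\right) 6 = 0 \cdot 6 = 0$)
$W{\left(-1 \right)} - J = 0 - \frac{1}{530} = - \frac{1}{530}$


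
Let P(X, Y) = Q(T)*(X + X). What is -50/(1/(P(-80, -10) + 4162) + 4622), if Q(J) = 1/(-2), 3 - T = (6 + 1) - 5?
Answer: -8484/784261 ≈ -0.010818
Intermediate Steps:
T = 1 (T = 3 - ((6 + 1) - 5) = 3 - (7 - 5) = 3 - 1*2 = 3 - 2 = 1)
Q(J) = -1/2
P(X, Y) = -X (P(X, Y) = -(X + X)/2 = -X)
-50/(1/(P(-80, -10) + 4162) + 4622) = -50/(1/(-1*(-80) + 4162) + 4622) = -50/(1/(80 + 4162) + 4622) = -50/(1/4242 + 4622) = -50/19606525/4242 = -50*4242/19606525 = -8484/784261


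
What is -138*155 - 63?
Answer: -21453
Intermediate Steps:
-138*155 - 63 = -21390 - 63 = -21453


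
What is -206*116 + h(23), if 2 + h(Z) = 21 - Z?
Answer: -23900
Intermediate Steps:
h(Z) = 19 - Z (h(Z) = -2 + (21 - Z) = 19 - Z)
-206*116 + h(23) = -206*116 + (19 - 1*23) = -23896 + (19 - 23) = -23896 - 4 = -23900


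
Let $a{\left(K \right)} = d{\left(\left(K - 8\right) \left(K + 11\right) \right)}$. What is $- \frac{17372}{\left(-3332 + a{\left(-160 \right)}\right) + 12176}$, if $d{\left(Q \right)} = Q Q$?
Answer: $- \frac{4343}{156652467} \approx -2.7724 \cdot 10^{-5}$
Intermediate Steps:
$d{\left(Q \right)} = Q^{2}$
$a{\left(K \right)} = \left(-8 + K\right)^{2} \left(11 + K\right)^{2}$ ($a{\left(K \right)} = \left(\left(K - 8\right) \left(K + 11\right)\right)^{2} = \left(\left(-8 + K\right) \left(11 + K\right)\right)^{2} = \left(-8 + K\right)^{2} \left(11 + K\right)^{2}$)
$- \frac{17372}{\left(-3332 + a{\left(-160 \right)}\right) + 12176} = - \frac{17372}{\left(-3332 + \left(-88 + \left(-160\right)^{2} + 3 \left(-160\right)\right)^{2}\right) + 12176} = - \frac{17372}{\left(-3332 + \left(-88 + 25600 - 480\right)^{2}\right) + 12176} = - \frac{17372}{\left(-3332 + 25032^{2}\right) + 12176} = - \frac{17372}{\left(-3332 + 626601024\right) + 12176} = - \frac{17372}{626597692 + 12176} = - \frac{17372}{626609868} = \left(-17372\right) \frac{1}{626609868} = - \frac{4343}{156652467}$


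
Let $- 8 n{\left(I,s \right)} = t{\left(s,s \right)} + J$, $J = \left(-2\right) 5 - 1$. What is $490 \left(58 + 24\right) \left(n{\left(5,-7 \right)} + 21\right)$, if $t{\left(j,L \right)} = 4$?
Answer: $\frac{1757875}{2} \approx 8.7894 \cdot 10^{5}$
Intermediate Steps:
$J = -11$ ($J = -10 - 1 = -11$)
$n{\left(I,s \right)} = \frac{7}{8}$ ($n{\left(I,s \right)} = - \frac{4 - 11}{8} = \left(- \frac{1}{8}\right) \left(-7\right) = \frac{7}{8}$)
$490 \left(58 + 24\right) \left(n{\left(5,-7 \right)} + 21\right) = 490 \left(58 + 24\right) \left(\frac{7}{8} + 21\right) = 490 \cdot 82 \cdot \frac{175}{8} = 490 \cdot \frac{7175}{4} = \frac{1757875}{2}$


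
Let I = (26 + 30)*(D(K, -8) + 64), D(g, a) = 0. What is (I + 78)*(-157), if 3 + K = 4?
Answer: -574934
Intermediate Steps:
K = 1 (K = -3 + 4 = 1)
I = 3584 (I = (26 + 30)*(0 + 64) = 56*64 = 3584)
(I + 78)*(-157) = (3584 + 78)*(-157) = 3662*(-157) = -574934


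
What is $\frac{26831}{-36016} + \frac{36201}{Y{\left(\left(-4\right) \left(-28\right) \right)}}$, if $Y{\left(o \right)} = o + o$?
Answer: $\frac{81112817}{504224} \approx 160.87$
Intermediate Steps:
$Y{\left(o \right)} = 2 o$
$\frac{26831}{-36016} + \frac{36201}{Y{\left(\left(-4\right) \left(-28\right) \right)}} = \frac{26831}{-36016} + \frac{36201}{2 \left(\left(-4\right) \left(-28\right)\right)} = 26831 \left(- \frac{1}{36016}\right) + \frac{36201}{2 \cdot 112} = - \frac{26831}{36016} + \frac{36201}{224} = \frac{81112817}{504224}$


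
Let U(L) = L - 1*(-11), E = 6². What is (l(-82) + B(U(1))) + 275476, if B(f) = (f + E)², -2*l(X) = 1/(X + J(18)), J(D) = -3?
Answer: 47222601/170 ≈ 2.7778e+5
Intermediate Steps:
E = 36
U(L) = 11 + L (U(L) = L + 11 = 11 + L)
l(X) = -1/(2*(-3 + X)) (l(X) = -1/(2*(X - 3)) = -1/(2*(-3 + X)))
B(f) = (36 + f)² (B(f) = (f + 36)² = (36 + f)²)
(l(-82) + B(U(1))) + 275476 = (-1/(-6 + 2*(-82)) + (36 + (11 + 1))²) + 275476 = (-1/(-6 - 164) + (36 + 12)²) + 275476 = (-1/(-170) + 48²) + 275476 = (-1*(-1/170) + 2304) + 275476 = (1/170 + 2304) + 275476 = 391681/170 + 275476 = 47222601/170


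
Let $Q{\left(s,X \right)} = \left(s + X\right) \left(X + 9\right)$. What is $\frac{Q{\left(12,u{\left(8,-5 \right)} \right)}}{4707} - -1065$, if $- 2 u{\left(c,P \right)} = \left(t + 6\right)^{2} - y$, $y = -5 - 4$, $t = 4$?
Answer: $\frac{20059555}{18828} \approx 1065.4$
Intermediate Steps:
$y = -9$
$u{\left(c,P \right)} = - \frac{109}{2}$ ($u{\left(c,P \right)} = - \frac{\left(4 + 6\right)^{2} - -9}{2} = - \frac{10^{2} + 9}{2} = - \frac{100 + 9}{2} = \left(- \frac{1}{2}\right) 109 = - \frac{109}{2}$)
$Q{\left(s,X \right)} = \left(9 + X\right) \left(X + s\right)$ ($Q{\left(s,X \right)} = \left(X + s\right) \left(9 + X\right) = \left(9 + X\right) \left(X + s\right)$)
$\frac{Q{\left(12,u{\left(8,-5 \right)} \right)}}{4707} - -1065 = \frac{\left(- \frac{109}{2}\right)^{2} + 9 \left(- \frac{109}{2}\right) + 9 \cdot 12 - 654}{4707} - -1065 = \left(\frac{11881}{4} - \frac{981}{2} + 108 - 654\right) \frac{1}{4707} + 1065 = \frac{7735}{4} \cdot \frac{1}{4707} + 1065 = \frac{7735}{18828} + 1065 = \frac{20059555}{18828}$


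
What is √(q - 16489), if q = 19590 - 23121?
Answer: 2*I*√5005 ≈ 141.49*I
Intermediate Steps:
q = -3531
√(q - 16489) = √(-3531 - 16489) = √(-20020) = 2*I*√5005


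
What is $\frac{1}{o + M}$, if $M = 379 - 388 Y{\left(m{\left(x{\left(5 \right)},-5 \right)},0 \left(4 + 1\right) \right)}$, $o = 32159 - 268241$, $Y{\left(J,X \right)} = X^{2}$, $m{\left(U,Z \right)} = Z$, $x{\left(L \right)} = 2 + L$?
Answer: $- \frac{1}{235703} \approx -4.2426 \cdot 10^{-6}$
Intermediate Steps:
$o = -236082$ ($o = 32159 - 268241 = -236082$)
$M = 379$ ($M = 379 - 388 \left(0 \left(4 + 1\right)\right)^{2} = 379 - 388 \left(0 \cdot 5\right)^{2} = 379 - 388 \cdot 0^{2} = 379 - 0 = 379 + 0 = 379$)
$\frac{1}{o + M} = \frac{1}{-236082 + 379} = \frac{1}{-235703} = - \frac{1}{235703}$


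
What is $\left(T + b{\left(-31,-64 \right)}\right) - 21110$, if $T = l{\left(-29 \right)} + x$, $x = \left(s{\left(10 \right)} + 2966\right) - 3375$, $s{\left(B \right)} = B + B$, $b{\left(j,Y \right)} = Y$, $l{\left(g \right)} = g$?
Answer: $-21592$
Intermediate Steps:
$s{\left(B \right)} = 2 B$
$x = -389$ ($x = \left(2 \cdot 10 + 2966\right) - 3375 = \left(20 + 2966\right) - 3375 = 2986 - 3375 = -389$)
$T = -418$ ($T = -29 - 389 = -418$)
$\left(T + b{\left(-31,-64 \right)}\right) - 21110 = \left(-418 - 64\right) - 21110 = -482 - 21110 = -21592$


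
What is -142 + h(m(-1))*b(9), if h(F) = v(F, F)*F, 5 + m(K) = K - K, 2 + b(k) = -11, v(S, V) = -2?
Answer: -272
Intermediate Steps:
b(k) = -13 (b(k) = -2 - 11 = -13)
m(K) = -5 (m(K) = -5 + (K - K) = -5 + 0 = -5)
h(F) = -2*F
-142 + h(m(-1))*b(9) = -142 - 2*(-5)*(-13) = -142 + 10*(-13) = -142 - 130 = -272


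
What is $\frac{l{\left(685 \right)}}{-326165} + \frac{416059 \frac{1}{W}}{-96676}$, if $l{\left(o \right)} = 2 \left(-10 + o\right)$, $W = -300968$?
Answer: $- \frac{7828882462613}{1898044311011744} \approx -0.0041247$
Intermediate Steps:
$l{\left(o \right)} = -20 + 2 o$
$\frac{l{\left(685 \right)}}{-326165} + \frac{416059 \frac{1}{W}}{-96676} = \frac{-20 + 2 \cdot 685}{-326165} + \frac{416059 \frac{1}{-300968}}{-96676} = \left(-20 + 1370\right) \left(- \frac{1}{326165}\right) + 416059 \left(- \frac{1}{300968}\right) \left(- \frac{1}{96676}\right) = 1350 \left(- \frac{1}{326165}\right) - - \frac{416059}{29096382368} = - \frac{270}{65233} + \frac{416059}{29096382368} = - \frac{7828882462613}{1898044311011744}$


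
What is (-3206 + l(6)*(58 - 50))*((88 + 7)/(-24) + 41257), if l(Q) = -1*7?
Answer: -1614809063/12 ≈ -1.3457e+8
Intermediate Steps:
l(Q) = -7
(-3206 + l(6)*(58 - 50))*((88 + 7)/(-24) + 41257) = (-3206 - 7*(58 - 50))*((88 + 7)/(-24) + 41257) = (-3206 - 7*8)*(-1/24*95 + 41257) = (-3206 - 56)*(-95/24 + 41257) = -3262*990073/24 = -1614809063/12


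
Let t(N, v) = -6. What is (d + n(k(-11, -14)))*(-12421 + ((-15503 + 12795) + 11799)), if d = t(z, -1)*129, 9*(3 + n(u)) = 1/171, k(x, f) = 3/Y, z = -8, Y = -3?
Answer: 442446740/171 ≈ 2.5874e+6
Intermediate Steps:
k(x, f) = -1 (k(x, f) = 3/(-3) = 3*(-⅓) = -1)
n(u) = -4616/1539 (n(u) = -3 + (⅑)/171 = -3 + (⅑)*(1/171) = -3 + 1/1539 = -4616/1539)
d = -774 (d = -6*129 = -774)
(d + n(k(-11, -14)))*(-12421 + ((-15503 + 12795) + 11799)) = (-774 - 4616/1539)*(-12421 + ((-15503 + 12795) + 11799)) = -1195802*(-12421 + (-2708 + 11799))/1539 = -1195802*(-12421 + 9091)/1539 = -1195802/1539*(-3330) = 442446740/171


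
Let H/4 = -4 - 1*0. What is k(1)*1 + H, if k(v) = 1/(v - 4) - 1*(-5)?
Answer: -34/3 ≈ -11.333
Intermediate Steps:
H = -16 (H = 4*(-4 - 1*0) = 4*(-4 + 0) = 4*(-4) = -16)
k(v) = 5 + 1/(-4 + v) (k(v) = 1/(-4 + v) + 5 = 5 + 1/(-4 + v))
k(1)*1 + H = ((-19 + 5*1)/(-4 + 1))*1 - 16 = ((-19 + 5)/(-3))*1 - 16 = -⅓*(-14)*1 - 16 = (14/3)*1 - 16 = 14/3 - 16 = -34/3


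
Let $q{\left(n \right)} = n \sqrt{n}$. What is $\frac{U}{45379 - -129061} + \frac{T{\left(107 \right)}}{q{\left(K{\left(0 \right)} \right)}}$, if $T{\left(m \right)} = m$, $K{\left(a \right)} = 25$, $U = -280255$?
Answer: $- \frac{3273359}{4361000} \approx -0.7506$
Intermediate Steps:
$q{\left(n \right)} = n^{\frac{3}{2}}$
$\frac{U}{45379 - -129061} + \frac{T{\left(107 \right)}}{q{\left(K{\left(0 \right)} \right)}} = - \frac{280255}{45379 - -129061} + \frac{107}{25^{\frac{3}{2}}} = - \frac{280255}{45379 + 129061} + \frac{107}{125} = - \frac{280255}{174440} + 107 \cdot \frac{1}{125} = \left(-280255\right) \frac{1}{174440} + \frac{107}{125} = - \frac{56051}{34888} + \frac{107}{125} = - \frac{3273359}{4361000}$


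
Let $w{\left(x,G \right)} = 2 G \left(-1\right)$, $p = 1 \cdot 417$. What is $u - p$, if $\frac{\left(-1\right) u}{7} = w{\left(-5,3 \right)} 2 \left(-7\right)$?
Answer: $-1005$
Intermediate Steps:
$p = 417$
$w{\left(x,G \right)} = - 2 G$
$u = -588$ ($u = - 7 \left(-2\right) 3 \cdot 2 \left(-7\right) = - 7 \left(-6\right) 2 \left(-7\right) = - 7 \left(\left(-12\right) \left(-7\right)\right) = \left(-7\right) 84 = -588$)
$u - p = -588 - 417 = -1005$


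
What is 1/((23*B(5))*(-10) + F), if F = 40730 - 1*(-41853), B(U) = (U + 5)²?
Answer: 1/59583 ≈ 1.6783e-5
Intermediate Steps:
B(U) = (5 + U)²
F = 82583 (F = 40730 + 41853 = 82583)
1/((23*B(5))*(-10) + F) = 1/((23*(5 + 5)²)*(-10) + 82583) = 1/((23*10²)*(-10) + 82583) = 1/((23*100)*(-10) + 82583) = 1/(2300*(-10) + 82583) = 1/(-23000 + 82583) = 1/59583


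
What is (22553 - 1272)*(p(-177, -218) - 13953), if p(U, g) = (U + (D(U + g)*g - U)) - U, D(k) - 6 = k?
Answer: 1511504306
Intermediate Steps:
D(k) = 6 + k
p(U, g) = -U + g*(6 + U + g) (p(U, g) = (U + ((6 + (U + g))*g - U)) - U = (U + ((6 + U + g)*g - U)) - U = (U + (g*(6 + U + g) - U)) - U = (U + (-U + g*(6 + U + g))) - U = g*(6 + U + g) - U = -U + g*(6 + U + g))
(22553 - 1272)*(p(-177, -218) - 13953) = (22553 - 1272)*((-1*(-177) - 218*(6 - 177 - 218)) - 13953) = 21281*((177 - 218*(-389)) - 13953) = 21281*((177 + 84802) - 13953) = 21281*(84979 - 13953) = 21281*71026 = 1511504306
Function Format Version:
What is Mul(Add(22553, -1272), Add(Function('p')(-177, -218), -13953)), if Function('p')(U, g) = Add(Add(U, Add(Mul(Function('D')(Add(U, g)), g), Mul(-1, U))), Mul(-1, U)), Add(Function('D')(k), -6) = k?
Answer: 1511504306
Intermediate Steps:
Function('D')(k) = Add(6, k)
Function('p')(U, g) = Add(Mul(-1, U), Mul(g, Add(6, U, g))) (Function('p')(U, g) = Add(Add(U, Add(Mul(Add(6, Add(U, g)), g), Mul(-1, U))), Mul(-1, U)) = Add(Add(U, Add(Mul(Add(6, U, g), g), Mul(-1, U))), Mul(-1, U)) = Add(Add(U, Add(Mul(g, Add(6, U, g)), Mul(-1, U))), Mul(-1, U)) = Add(Add(U, Add(Mul(-1, U), Mul(g, Add(6, U, g)))), Mul(-1, U)) = Add(Mul(g, Add(6, U, g)), Mul(-1, U)) = Add(Mul(-1, U), Mul(g, Add(6, U, g))))
Mul(Add(22553, -1272), Add(Function('p')(-177, -218), -13953)) = Mul(Add(22553, -1272), Add(Add(Mul(-1, -177), Mul(-218, Add(6, -177, -218))), -13953)) = Mul(21281, Add(Add(177, Mul(-218, -389)), -13953)) = Mul(21281, Add(Add(177, 84802), -13953)) = Mul(21281, Add(84979, -13953)) = Mul(21281, 71026) = 1511504306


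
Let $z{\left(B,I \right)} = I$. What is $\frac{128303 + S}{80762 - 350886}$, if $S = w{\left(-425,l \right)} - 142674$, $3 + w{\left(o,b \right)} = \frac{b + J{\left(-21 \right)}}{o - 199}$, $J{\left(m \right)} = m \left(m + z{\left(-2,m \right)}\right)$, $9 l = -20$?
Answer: $\frac{40366151}{758508192} \approx 0.053218$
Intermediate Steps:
$l = - \frac{20}{9}$ ($l = \frac{1}{9} \left(-20\right) = - \frac{20}{9} \approx -2.2222$)
$J{\left(m \right)} = 2 m^{2}$ ($J{\left(m \right)} = m \left(m + m\right) = m 2 m = 2 m^{2}$)
$w{\left(o,b \right)} = -3 + \frac{882 + b}{-199 + o}$ ($w{\left(o,b \right)} = -3 + \frac{b + 2 \left(-21\right)^{2}}{o - 199} = -3 + \frac{b + 2 \cdot 441}{-199 + o} = -3 + \frac{b + 882}{-199 + o} = -3 + \frac{882 + b}{-199 + o}$)
$S = - \frac{400640975}{2808}$ ($S = \frac{1479 - \frac{20}{9} - -1275}{-199 - 425} - 142674 = \frac{1479 - \frac{20}{9} + 1275}{-624} - 142674 = \left(- \frac{1}{624}\right) \frac{24766}{9} - 142674 = - \frac{12383}{2808} - 142674 = - \frac{400640975}{2808} \approx -1.4268 \cdot 10^{5}$)
$\frac{128303 + S}{80762 - 350886} = \frac{128303 - \frac{400640975}{2808}}{80762 - 350886} = - \frac{40366151}{2808 \left(-270124\right)} = \left(- \frac{40366151}{2808}\right) \left(- \frac{1}{270124}\right) = \frac{40366151}{758508192}$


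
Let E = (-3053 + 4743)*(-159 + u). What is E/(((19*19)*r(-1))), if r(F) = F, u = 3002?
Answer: -4804670/361 ≈ -13309.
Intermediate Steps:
E = 4804670 (E = (-3053 + 4743)*(-159 + 3002) = 1690*2843 = 4804670)
E/(((19*19)*r(-1))) = 4804670/(((19*19)*(-1))) = 4804670/((361*(-1))) = 4804670/(-361) = 4804670*(-1/361) = -4804670/361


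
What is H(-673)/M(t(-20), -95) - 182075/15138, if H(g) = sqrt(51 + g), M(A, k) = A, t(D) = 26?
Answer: -182075/15138 + I*sqrt(622)/26 ≈ -12.028 + 0.95923*I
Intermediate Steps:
H(-673)/M(t(-20), -95) - 182075/15138 = sqrt(51 - 673)/26 - 182075/15138 = sqrt(-622)*(1/26) - 182075*1/15138 = (I*sqrt(622))*(1/26) - 182075/15138 = I*sqrt(622)/26 - 182075/15138 = -182075/15138 + I*sqrt(622)/26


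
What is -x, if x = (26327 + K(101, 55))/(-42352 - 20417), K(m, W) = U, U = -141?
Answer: 26186/62769 ≈ 0.41718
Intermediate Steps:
K(m, W) = -141
x = -26186/62769 (x = (26327 - 141)/(-42352 - 20417) = 26186/(-62769) = 26186*(-1/62769) = -26186/62769 ≈ -0.41718)
-x = -1*(-26186/62769) = 26186/62769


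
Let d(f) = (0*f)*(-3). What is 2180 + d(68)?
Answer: 2180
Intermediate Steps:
d(f) = 0 (d(f) = 0*(-3) = 0)
2180 + d(68) = 2180 + 0 = 2180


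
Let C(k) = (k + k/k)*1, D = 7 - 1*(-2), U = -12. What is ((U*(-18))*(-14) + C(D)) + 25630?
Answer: 22616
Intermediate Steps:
D = 9 (D = 7 + 2 = 9)
C(k) = 1 + k (C(k) = (k + 1)*1 = (1 + k)*1 = 1 + k)
((U*(-18))*(-14) + C(D)) + 25630 = (-12*(-18)*(-14) + (1 + 9)) + 25630 = (216*(-14) + 10) + 25630 = (-3024 + 10) + 25630 = -3014 + 25630 = 22616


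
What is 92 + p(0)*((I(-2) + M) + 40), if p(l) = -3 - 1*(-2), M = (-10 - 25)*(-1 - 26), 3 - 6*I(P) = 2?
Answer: -5359/6 ≈ -893.17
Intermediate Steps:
I(P) = ⅙ (I(P) = ½ - ⅙*2 = ½ - ⅓ = ⅙)
M = 945 (M = -35*(-27) = 945)
p(l) = -1 (p(l) = -3 + 2 = -1)
92 + p(0)*((I(-2) + M) + 40) = 92 - ((⅙ + 945) + 40) = 92 - (5671/6 + 40) = 92 - 1*5911/6 = 92 - 5911/6 = -5359/6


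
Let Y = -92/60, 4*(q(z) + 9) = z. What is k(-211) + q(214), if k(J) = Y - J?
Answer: 7619/30 ≈ 253.97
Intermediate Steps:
q(z) = -9 + z/4
Y = -23/15 (Y = -92*1/60 = -23/15 ≈ -1.5333)
k(J) = -23/15 - J
k(-211) + q(214) = (-23/15 - 1*(-211)) + (-9 + (1/4)*214) = (-23/15 + 211) + (-9 + 107/2) = 3142/15 + 89/2 = 7619/30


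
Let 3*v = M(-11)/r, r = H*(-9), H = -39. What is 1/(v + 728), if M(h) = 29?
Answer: 1053/766613 ≈ 0.0013736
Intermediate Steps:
r = 351 (r = -39*(-9) = 351)
v = 29/1053 (v = (29/351)/3 = (29*(1/351))/3 = (1/3)*(29/351) = 29/1053 ≈ 0.027540)
1/(v + 728) = 1/(29/1053 + 728) = 1/(766613/1053) = 1053/766613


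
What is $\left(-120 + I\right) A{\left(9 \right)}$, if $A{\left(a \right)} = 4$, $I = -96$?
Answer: $-864$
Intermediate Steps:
$\left(-120 + I\right) A{\left(9 \right)} = \left(-120 - 96\right) 4 = \left(-216\right) 4 = -864$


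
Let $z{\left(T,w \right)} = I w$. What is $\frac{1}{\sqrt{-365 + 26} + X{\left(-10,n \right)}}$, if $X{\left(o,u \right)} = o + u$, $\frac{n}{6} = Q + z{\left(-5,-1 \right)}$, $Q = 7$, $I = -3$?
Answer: $\frac{50}{2839} - \frac{i \sqrt{339}}{2839} \approx 0.017612 - 0.0064854 i$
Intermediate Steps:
$z{\left(T,w \right)} = - 3 w$
$n = 60$ ($n = 6 \left(7 - -3\right) = 6 \left(7 + 3\right) = 6 \cdot 10 = 60$)
$\frac{1}{\sqrt{-365 + 26} + X{\left(-10,n \right)}} = \frac{1}{\sqrt{-365 + 26} + \left(-10 + 60\right)} = \frac{1}{\sqrt{-339} + 50} = \frac{1}{i \sqrt{339} + 50} = \frac{1}{50 + i \sqrt{339}}$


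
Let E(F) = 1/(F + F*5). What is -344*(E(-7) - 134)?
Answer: 968188/21 ≈ 46104.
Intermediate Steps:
E(F) = 1/(6*F) (E(F) = 1/(F + 5*F) = 1/(6*F))
-344*(E(-7) - 134) = -344*((1/6)/(-7) - 134) = -344*((1/6)*(-1/7) - 134) = -344*(-1/42 - 134) = -344*(-5629/42) = 968188/21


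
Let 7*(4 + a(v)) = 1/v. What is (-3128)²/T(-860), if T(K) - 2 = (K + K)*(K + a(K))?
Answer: 4280668/650161 ≈ 6.5840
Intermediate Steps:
a(v) = -4 + 1/(7*v)
T(K) = 2 + 2*K*(-4 + K + 1/(7*K)) (T(K) = 2 + (K + K)*(K + (-4 + 1/(7*K))) = 2 + (2*K)*(-4 + K + 1/(7*K)) = 2 + 2*K*(-4 + K + 1/(7*K)))
(-3128)²/T(-860) = (-3128)²/(16/7 - 8*(-860) + 2*(-860)²) = 9784384/(16/7 + 6880 + 2*739600) = 9784384/(16/7 + 6880 + 1479200) = 9784384/(10402576/7) = 9784384*(7/10402576) = 4280668/650161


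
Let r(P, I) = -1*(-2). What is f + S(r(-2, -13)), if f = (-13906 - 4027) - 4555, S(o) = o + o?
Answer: -22484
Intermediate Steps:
r(P, I) = 2
S(o) = 2*o
f = -22488 (f = -17933 - 4555 = -22488)
f + S(r(-2, -13)) = -22488 + 2*2 = -22488 + 4 = -22484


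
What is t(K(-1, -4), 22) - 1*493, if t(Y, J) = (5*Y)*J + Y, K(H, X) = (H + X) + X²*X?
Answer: -8152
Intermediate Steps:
K(H, X) = H + X + X³ (K(H, X) = (H + X) + X³ = H + X + X³)
t(Y, J) = Y + 5*J*Y (t(Y, J) = 5*J*Y + Y = Y + 5*J*Y)
t(K(-1, -4), 22) - 1*493 = (-1 - 4 + (-4)³)*(1 + 5*22) - 1*493 = (-1 - 4 - 64)*(1 + 110) - 493 = -69*111 - 493 = -7659 - 493 = -8152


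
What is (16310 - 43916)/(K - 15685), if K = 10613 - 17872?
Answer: 4601/3824 ≈ 1.2032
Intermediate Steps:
K = -7259
(16310 - 43916)/(K - 15685) = (16310 - 43916)/(-7259 - 15685) = -27606/(-22944) = -27606*(-1/22944) = 4601/3824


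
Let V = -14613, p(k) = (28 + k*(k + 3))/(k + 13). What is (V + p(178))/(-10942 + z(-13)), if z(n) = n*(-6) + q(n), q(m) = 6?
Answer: 2758837/2073878 ≈ 1.3303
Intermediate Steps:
p(k) = (28 + k*(3 + k))/(13 + k)
z(n) = 6 - 6*n (z(n) = n*(-6) + 6 = -6*n + 6 = 6 - 6*n)
(V + p(178))/(-10942 + z(-13)) = (-14613 + (28 + 178**2 + 3*178)/(13 + 178))/(-10942 + (6 - 6*(-13))) = (-14613 + (28 + 31684 + 534)/191)/(-10942 + (6 + 78)) = (-14613 + (1/191)*32246)/(-10942 + 84) = (-14613 + 32246/191)/(-10858) = -2758837/191*(-1/10858) = 2758837/2073878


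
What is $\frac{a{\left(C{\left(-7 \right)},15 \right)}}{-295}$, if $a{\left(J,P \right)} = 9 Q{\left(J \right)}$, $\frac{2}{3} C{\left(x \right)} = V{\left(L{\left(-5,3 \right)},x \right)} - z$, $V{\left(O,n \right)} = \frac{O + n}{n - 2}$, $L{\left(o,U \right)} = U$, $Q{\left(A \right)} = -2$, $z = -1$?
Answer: $\frac{18}{295} \approx 0.061017$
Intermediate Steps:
$V{\left(O,n \right)} = \frac{O + n}{-2 + n}$
$C{\left(x \right)} = \frac{3}{2} + \frac{3 \left(3 + x\right)}{2 \left(-2 + x\right)}$ ($C{\left(x \right)} = \frac{3 \left(\frac{3 + x}{-2 + x} - -1\right)}{2} = \frac{3 \left(\frac{3 + x}{-2 + x} + 1\right)}{2} = \frac{3 \left(1 + \frac{3 + x}{-2 + x}\right)}{2} = \frac{3}{2} + \frac{3 \left(3 + x\right)}{2 \left(-2 + x\right)}$)
$a{\left(J,P \right)} = -18$ ($a{\left(J,P \right)} = 9 \left(-2\right) = -18$)
$\frac{a{\left(C{\left(-7 \right)},15 \right)}}{-295} = - \frac{18}{-295} = \left(-18\right) \left(- \frac{1}{295}\right) = \frac{18}{295}$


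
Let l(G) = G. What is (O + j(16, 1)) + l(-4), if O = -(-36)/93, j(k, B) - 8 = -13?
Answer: -267/31 ≈ -8.6129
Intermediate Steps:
j(k, B) = -5 (j(k, B) = 8 - 13 = -5)
O = 12/31 (O = -(-36)/93 = -1*(-12/31) = 12/31 ≈ 0.38710)
(O + j(16, 1)) + l(-4) = (12/31 - 5) - 4 = -143/31 - 4 = -267/31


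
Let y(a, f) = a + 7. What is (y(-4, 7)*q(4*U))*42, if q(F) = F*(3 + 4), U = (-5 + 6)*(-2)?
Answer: -7056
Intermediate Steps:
U = -2 (U = 1*(-2) = -2)
y(a, f) = 7 + a
q(F) = 7*F (q(F) = F*7 = 7*F)
(y(-4, 7)*q(4*U))*42 = ((7 - 4)*(7*(4*(-2))))*42 = (3*(7*(-8)))*42 = (3*(-56))*42 = -168*42 = -7056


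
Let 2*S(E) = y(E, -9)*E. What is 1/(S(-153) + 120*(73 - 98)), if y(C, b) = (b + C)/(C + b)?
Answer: -2/6153 ≈ -0.00032504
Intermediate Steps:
y(C, b) = 1 (y(C, b) = (C + b)/(C + b) = 1)
S(E) = E/2 (S(E) = (1*E)/2 = E/2)
1/(S(-153) + 120*(73 - 98)) = 1/((½)*(-153) + 120*(73 - 98)) = 1/(-153/2 + 120*(-25)) = 1/(-153/2 - 3000) = 1/(-6153/2) = -2/6153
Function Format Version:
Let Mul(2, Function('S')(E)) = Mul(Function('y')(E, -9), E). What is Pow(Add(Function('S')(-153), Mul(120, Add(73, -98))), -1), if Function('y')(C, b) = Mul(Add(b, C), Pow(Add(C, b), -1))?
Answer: Rational(-2, 6153) ≈ -0.00032504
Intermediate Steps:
Function('y')(C, b) = 1 (Function('y')(C, b) = Mul(Add(C, b), Pow(Add(C, b), -1)) = 1)
Function('S')(E) = Mul(Rational(1, 2), E) (Function('S')(E) = Mul(Rational(1, 2), Mul(1, E)) = Mul(Rational(1, 2), E))
Pow(Add(Function('S')(-153), Mul(120, Add(73, -98))), -1) = Pow(Add(Mul(Rational(1, 2), -153), Mul(120, Add(73, -98))), -1) = Pow(Add(Rational(-153, 2), Mul(120, -25)), -1) = Pow(Add(Rational(-153, 2), -3000), -1) = Pow(Rational(-6153, 2), -1) = Rational(-2, 6153)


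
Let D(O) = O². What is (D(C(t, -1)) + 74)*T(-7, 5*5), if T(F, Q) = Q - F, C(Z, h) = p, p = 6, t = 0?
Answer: 3520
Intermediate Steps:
C(Z, h) = 6
(D(C(t, -1)) + 74)*T(-7, 5*5) = (6² + 74)*(5*5 - 1*(-7)) = (36 + 74)*(25 + 7) = 110*32 = 3520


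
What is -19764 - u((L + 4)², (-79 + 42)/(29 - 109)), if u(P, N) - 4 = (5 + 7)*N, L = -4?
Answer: -395471/20 ≈ -19774.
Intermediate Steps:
u(P, N) = 4 + 12*N (u(P, N) = 4 + (5 + 7)*N = 4 + 12*N)
-19764 - u((L + 4)², (-79 + 42)/(29 - 109)) = -19764 - (4 + 12*((-79 + 42)/(29 - 109))) = -19764 - (4 + 12*(-37/(-80))) = -19764 - (4 + 12*(-37*(-1/80))) = -19764 - (4 + 12*(37/80)) = -19764 - (4 + 111/20) = -19764 - 1*191/20 = -19764 - 191/20 = -395471/20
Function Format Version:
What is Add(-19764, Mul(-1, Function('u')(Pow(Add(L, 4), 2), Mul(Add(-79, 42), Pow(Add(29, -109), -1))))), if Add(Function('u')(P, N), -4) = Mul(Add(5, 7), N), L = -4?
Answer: Rational(-395471, 20) ≈ -19774.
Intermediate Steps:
Function('u')(P, N) = Add(4, Mul(12, N)) (Function('u')(P, N) = Add(4, Mul(Add(5, 7), N)) = Add(4, Mul(12, N)))
Add(-19764, Mul(-1, Function('u')(Pow(Add(L, 4), 2), Mul(Add(-79, 42), Pow(Add(29, -109), -1))))) = Add(-19764, Mul(-1, Add(4, Mul(12, Mul(Add(-79, 42), Pow(Add(29, -109), -1)))))) = Add(-19764, Mul(-1, Add(4, Mul(12, Mul(-37, Pow(-80, -1)))))) = Add(-19764, Mul(-1, Add(4, Mul(12, Mul(-37, Rational(-1, 80)))))) = Add(-19764, Mul(-1, Add(4, Mul(12, Rational(37, 80))))) = Add(-19764, Mul(-1, Add(4, Rational(111, 20)))) = Add(-19764, Mul(-1, Rational(191, 20))) = Add(-19764, Rational(-191, 20)) = Rational(-395471, 20)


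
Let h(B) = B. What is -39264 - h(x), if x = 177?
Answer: -39441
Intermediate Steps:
-39264 - h(x) = -39264 - 1*177 = -39264 - 177 = -39441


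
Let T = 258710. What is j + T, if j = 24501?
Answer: 283211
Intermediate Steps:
j + T = 24501 + 258710 = 283211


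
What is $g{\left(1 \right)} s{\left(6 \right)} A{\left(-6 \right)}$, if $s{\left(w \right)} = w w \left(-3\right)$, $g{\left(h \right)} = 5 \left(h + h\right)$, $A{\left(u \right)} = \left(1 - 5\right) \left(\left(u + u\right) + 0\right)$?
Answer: $-51840$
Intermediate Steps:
$A{\left(u \right)} = - 8 u$ ($A{\left(u \right)} = - 4 \left(2 u + 0\right) = - 4 \cdot 2 u = - 8 u$)
$g{\left(h \right)} = 10 h$ ($g{\left(h \right)} = 5 \cdot 2 h = 10 h$)
$s{\left(w \right)} = - 3 w^{2}$ ($s{\left(w \right)} = w^{2} \left(-3\right) = - 3 w^{2}$)
$g{\left(1 \right)} s{\left(6 \right)} A{\left(-6 \right)} = 10 \cdot 1 \left(- 3 \cdot 6^{2}\right) \left(\left(-8\right) \left(-6\right)\right) = 10 \left(\left(-3\right) 36\right) 48 = 10 \left(-108\right) 48 = \left(-1080\right) 48 = -51840$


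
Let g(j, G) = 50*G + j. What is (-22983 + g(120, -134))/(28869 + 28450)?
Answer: -29563/57319 ≈ -0.51576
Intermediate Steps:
g(j, G) = j + 50*G
(-22983 + g(120, -134))/(28869 + 28450) = (-22983 + (120 + 50*(-134)))/(28869 + 28450) = (-22983 + (120 - 6700))/57319 = (-22983 - 6580)*(1/57319) = -29563*1/57319 = -29563/57319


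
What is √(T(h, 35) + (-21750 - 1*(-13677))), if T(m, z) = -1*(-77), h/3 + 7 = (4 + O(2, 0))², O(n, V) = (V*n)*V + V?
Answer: 2*I*√1999 ≈ 89.42*I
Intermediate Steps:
O(n, V) = V + n*V² (O(n, V) = n*V² + V = V + n*V²)
h = 27 (h = -21 + 3*(4 + 0*(1 + 0*2))² = -21 + 3*(4 + 0*(1 + 0))² = -21 + 3*(4 + 0*1)² = -21 + 3*(4 + 0)² = -21 + 3*4² = -21 + 3*16 = -21 + 48 = 27)
T(m, z) = 77
√(T(h, 35) + (-21750 - 1*(-13677))) = √(77 + (-21750 - 1*(-13677))) = √(77 + (-21750 + 13677)) = √(77 - 8073) = √(-7996) = 2*I*√1999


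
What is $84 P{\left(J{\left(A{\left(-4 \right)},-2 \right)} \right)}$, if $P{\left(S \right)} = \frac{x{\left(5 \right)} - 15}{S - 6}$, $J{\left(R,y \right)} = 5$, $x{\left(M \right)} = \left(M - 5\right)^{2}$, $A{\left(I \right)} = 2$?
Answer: $1260$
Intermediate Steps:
$x{\left(M \right)} = \left(-5 + M\right)^{2}$
$P{\left(S \right)} = - \frac{15}{-6 + S}$ ($P{\left(S \right)} = \frac{\left(-5 + 5\right)^{2} - 15}{S - 6} = \frac{0^{2} - 15}{-6 + S} = \frac{0 - 15}{-6 + S} = - \frac{15}{-6 + S}$)
$84 P{\left(J{\left(A{\left(-4 \right)},-2 \right)} \right)} = 84 \left(- \frac{15}{-6 + 5}\right) = 84 \left(- \frac{15}{-1}\right) = 84 \left(\left(-15\right) \left(-1\right)\right) = 84 \cdot 15 = 1260$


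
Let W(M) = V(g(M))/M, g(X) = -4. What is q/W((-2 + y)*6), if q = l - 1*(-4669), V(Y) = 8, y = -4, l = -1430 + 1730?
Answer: -44721/2 ≈ -22361.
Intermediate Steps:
l = 300
W(M) = 8/M
q = 4969 (q = 300 - 1*(-4669) = 300 + 4669 = 4969)
q/W((-2 + y)*6) = 4969/((8/(((-2 - 4)*6)))) = 4969/((8/((-6*6)))) = 4969/((8/(-36))) = 4969/((8*(-1/36))) = 4969/(-2/9) = 4969*(-9/2) = -44721/2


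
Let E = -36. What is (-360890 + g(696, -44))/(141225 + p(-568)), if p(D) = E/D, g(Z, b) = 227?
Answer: -17071382/6684653 ≈ -2.5538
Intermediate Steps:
p(D) = -36/D
(-360890 + g(696, -44))/(141225 + p(-568)) = (-360890 + 227)/(141225 - 36/(-568)) = -360663/(141225 - 36*(-1/568)) = -360663/(141225 + 9/142) = -360663/20053959/142 = -360663*142/20053959 = -17071382/6684653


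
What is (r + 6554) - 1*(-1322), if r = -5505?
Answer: 2371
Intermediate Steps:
(r + 6554) - 1*(-1322) = (-5505 + 6554) - 1*(-1322) = 1049 + 1322 = 2371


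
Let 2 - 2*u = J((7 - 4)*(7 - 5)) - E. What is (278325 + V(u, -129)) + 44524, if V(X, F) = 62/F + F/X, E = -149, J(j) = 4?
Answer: 6288799591/19479 ≈ 3.2285e+5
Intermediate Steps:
u = -151/2 (u = 1 - (4 - 1*(-149))/2 = 1 - (4 + 149)/2 = 1 - 1/2*153 = 1 - 153/2 = -151/2 ≈ -75.500)
(278325 + V(u, -129)) + 44524 = (278325 + (62/(-129) - 129/(-151/2))) + 44524 = (278325 + (62*(-1/129) - 129*(-2/151))) + 44524 = (278325 + (-62/129 + 258/151)) + 44524 = (278325 + 23920/19479) + 44524 = 5421516595/19479 + 44524 = 6288799591/19479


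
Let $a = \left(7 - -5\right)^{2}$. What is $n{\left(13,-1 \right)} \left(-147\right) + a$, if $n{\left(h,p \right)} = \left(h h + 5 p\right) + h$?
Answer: $-25875$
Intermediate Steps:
$n{\left(h,p \right)} = h + h^{2} + 5 p$ ($n{\left(h,p \right)} = \left(h^{2} + 5 p\right) + h = h + h^{2} + 5 p$)
$a = 144$ ($a = \left(7 + 5\right)^{2} = 12^{2} = 144$)
$n{\left(13,-1 \right)} \left(-147\right) + a = \left(13 + 13^{2} + 5 \left(-1\right)\right) \left(-147\right) + 144 = \left(13 + 169 - 5\right) \left(-147\right) + 144 = 177 \left(-147\right) + 144 = -26019 + 144 = -25875$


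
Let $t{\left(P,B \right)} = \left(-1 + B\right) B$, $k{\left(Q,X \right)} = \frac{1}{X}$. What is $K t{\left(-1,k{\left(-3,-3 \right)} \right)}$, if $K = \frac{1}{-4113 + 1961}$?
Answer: $- \frac{1}{4842} \approx -0.00020653$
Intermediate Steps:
$t{\left(P,B \right)} = B \left(-1 + B\right)$
$K = - \frac{1}{2152}$ ($K = \frac{1}{-2152} = - \frac{1}{2152} \approx -0.00046468$)
$K t{\left(-1,k{\left(-3,-3 \right)} \right)} = - \frac{\frac{1}{-3} \left(-1 + \frac{1}{-3}\right)}{2152} = - \frac{\left(- \frac{1}{3}\right) \left(-1 - \frac{1}{3}\right)}{2152} = - \frac{\left(- \frac{1}{3}\right) \left(- \frac{4}{3}\right)}{2152} = \left(- \frac{1}{2152}\right) \frac{4}{9} = - \frac{1}{4842}$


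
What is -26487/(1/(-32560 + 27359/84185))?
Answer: 72601826915367/84185 ≈ 8.6241e+8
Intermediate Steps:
-26487/(1/(-32560 + 27359/84185)) = -26487/(1/(-2741036241/84185)) = -26487/(-84185/2741036241) = -26487*(-2741036241/84185) = 72601826915367/84185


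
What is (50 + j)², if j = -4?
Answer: 2116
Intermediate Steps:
(50 + j)² = (50 - 4)² = 46² = 2116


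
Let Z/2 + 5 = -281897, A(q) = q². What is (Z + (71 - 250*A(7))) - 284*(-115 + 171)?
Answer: -591887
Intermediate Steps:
Z = -563804 (Z = -10 + 2*(-281897) = -10 - 563794 = -563804)
(Z + (71 - 250*A(7))) - 284*(-115 + 171) = (-563804 + (71 - 250*7²)) - 284*(-115 + 171) = (-563804 + (71 - 250*49)) - 284*56 = (-563804 + (71 - 12250)) - 15904 = (-563804 - 12179) - 15904 = -575983 - 15904 = -591887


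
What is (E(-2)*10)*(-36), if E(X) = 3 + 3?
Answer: -2160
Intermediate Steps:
E(X) = 6
(E(-2)*10)*(-36) = (6*10)*(-36) = 60*(-36) = -2160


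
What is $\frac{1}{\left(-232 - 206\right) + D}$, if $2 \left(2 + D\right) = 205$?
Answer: $- \frac{2}{675} \approx -0.002963$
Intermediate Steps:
$D = \frac{201}{2}$ ($D = -2 + \frac{1}{2} \cdot 205 = -2 + \frac{205}{2} = \frac{201}{2} \approx 100.5$)
$\frac{1}{\left(-232 - 206\right) + D} = \frac{1}{\left(-232 - 206\right) + \frac{201}{2}} = \frac{1}{-438 + \frac{201}{2}} = \frac{1}{- \frac{675}{2}} = - \frac{2}{675}$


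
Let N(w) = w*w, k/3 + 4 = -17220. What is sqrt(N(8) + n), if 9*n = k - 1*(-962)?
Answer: I*sqrt(50134)/3 ≈ 74.635*I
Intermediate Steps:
k = -51672 (k = -12 + 3*(-17220) = -12 - 51660 = -51672)
n = -50710/9 (n = (-51672 - 1*(-962))/9 = (-51672 + 962)/9 = (1/9)*(-50710) = -50710/9 ≈ -5634.4)
N(w) = w**2
sqrt(N(8) + n) = sqrt(8**2 - 50710/9) = sqrt(64 - 50710/9) = sqrt(-50134/9) = I*sqrt(50134)/3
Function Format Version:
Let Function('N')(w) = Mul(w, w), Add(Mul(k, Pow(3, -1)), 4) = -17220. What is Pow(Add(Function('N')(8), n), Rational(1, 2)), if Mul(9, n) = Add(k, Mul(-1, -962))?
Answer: Mul(Rational(1, 3), I, Pow(50134, Rational(1, 2))) ≈ Mul(74.635, I)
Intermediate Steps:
k = -51672 (k = Add(-12, Mul(3, -17220)) = Add(-12, -51660) = -51672)
n = Rational(-50710, 9) (n = Mul(Rational(1, 9), Add(-51672, Mul(-1, -962))) = Mul(Rational(1, 9), Add(-51672, 962)) = Mul(Rational(1, 9), -50710) = Rational(-50710, 9) ≈ -5634.4)
Function('N')(w) = Pow(w, 2)
Pow(Add(Function('N')(8), n), Rational(1, 2)) = Pow(Add(Pow(8, 2), Rational(-50710, 9)), Rational(1, 2)) = Pow(Add(64, Rational(-50710, 9)), Rational(1, 2)) = Pow(Rational(-50134, 9), Rational(1, 2)) = Mul(Rational(1, 3), I, Pow(50134, Rational(1, 2)))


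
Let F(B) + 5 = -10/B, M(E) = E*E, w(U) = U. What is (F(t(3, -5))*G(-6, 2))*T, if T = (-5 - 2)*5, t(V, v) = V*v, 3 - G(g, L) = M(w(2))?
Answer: -455/3 ≈ -151.67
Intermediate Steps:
M(E) = E²
G(g, L) = -1 (G(g, L) = 3 - 1*2² = 3 - 1*4 = 3 - 4 = -1)
T = -35 (T = -7*5 = -35)
F(B) = -5 - 10/B
(F(t(3, -5))*G(-6, 2))*T = ((-5 - 10/(3*(-5)))*(-1))*(-35) = ((-5 - 10/(-15))*(-1))*(-35) = ((-5 - 10*(-1/15))*(-1))*(-35) = ((-5 + ⅔)*(-1))*(-35) = -13/3*(-1)*(-35) = (13/3)*(-35) = -455/3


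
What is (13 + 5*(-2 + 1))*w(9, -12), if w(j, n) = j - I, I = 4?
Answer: 40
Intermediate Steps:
w(j, n) = -4 + j (w(j, n) = j - 1*4 = j - 4 = -4 + j)
(13 + 5*(-2 + 1))*w(9, -12) = (13 + 5*(-2 + 1))*(-4 + 9) = (13 + 5*(-1))*5 = (13 - 5)*5 = 8*5 = 40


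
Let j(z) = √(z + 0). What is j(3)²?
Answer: 3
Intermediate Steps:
j(z) = √z
j(3)² = (√3)² = 3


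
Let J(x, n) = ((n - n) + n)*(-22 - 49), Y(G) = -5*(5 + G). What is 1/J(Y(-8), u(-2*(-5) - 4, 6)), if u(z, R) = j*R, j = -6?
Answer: 1/2556 ≈ 0.00039124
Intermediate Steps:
u(z, R) = -6*R
Y(G) = -25 - 5*G
J(x, n) = -71*n (J(x, n) = (0 + n)*(-71) = n*(-71) = -71*n)
1/J(Y(-8), u(-2*(-5) - 4, 6)) = 1/(-(-426)*6) = 1/(-71*(-36)) = 1/2556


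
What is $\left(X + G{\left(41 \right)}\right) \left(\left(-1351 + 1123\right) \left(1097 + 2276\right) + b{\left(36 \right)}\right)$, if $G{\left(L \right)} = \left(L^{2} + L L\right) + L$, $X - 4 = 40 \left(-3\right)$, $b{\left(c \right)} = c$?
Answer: $-2527729296$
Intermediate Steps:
$X = -116$ ($X = 4 + 40 \left(-3\right) = 4 - 120 = -116$)
$G{\left(L \right)} = L + 2 L^{2}$ ($G{\left(L \right)} = \left(L^{2} + L^{2}\right) + L = 2 L^{2} + L = L + 2 L^{2}$)
$\left(X + G{\left(41 \right)}\right) \left(\left(-1351 + 1123\right) \left(1097 + 2276\right) + b{\left(36 \right)}\right) = \left(-116 + 41 \left(1 + 2 \cdot 41\right)\right) \left(\left(-1351 + 1123\right) \left(1097 + 2276\right) + 36\right) = \left(-116 + 41 \left(1 + 82\right)\right) \left(\left(-228\right) 3373 + 36\right) = \left(-116 + 41 \cdot 83\right) \left(-769044 + 36\right) = \left(-116 + 3403\right) \left(-769008\right) = 3287 \left(-769008\right) = -2527729296$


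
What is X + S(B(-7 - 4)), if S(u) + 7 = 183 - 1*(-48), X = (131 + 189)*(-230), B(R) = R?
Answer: -73376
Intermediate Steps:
X = -73600 (X = 320*(-230) = -73600)
S(u) = 224 (S(u) = -7 + (183 - 1*(-48)) = -7 + (183 + 48) = -7 + 231 = 224)
X + S(B(-7 - 4)) = -73600 + 224 = -73376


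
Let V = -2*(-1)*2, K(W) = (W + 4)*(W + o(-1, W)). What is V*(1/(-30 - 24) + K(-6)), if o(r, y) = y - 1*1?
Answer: 2806/27 ≈ 103.93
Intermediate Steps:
o(r, y) = -1 + y (o(r, y) = y - 1 = -1 + y)
K(W) = (-1 + 2*W)*(4 + W) (K(W) = (W + 4)*(W + (-1 + W)) = (4 + W)*(-1 + 2*W) = (-1 + 2*W)*(4 + W))
V = 4 (V = 2*2 = 4)
V*(1/(-30 - 24) + K(-6)) = 4*(1/(-30 - 24) + (-4 + 2*(-6)² + 7*(-6))) = 4*(1/(-54) + (-4 + 2*36 - 42)) = 4*(-1/54 + (-4 + 72 - 42)) = 4*(-1/54 + 26) = 4*(1403/54) = 2806/27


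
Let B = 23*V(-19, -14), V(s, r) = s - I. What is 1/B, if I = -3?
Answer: -1/368 ≈ -0.0027174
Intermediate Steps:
V(s, r) = 3 + s (V(s, r) = s - 1*(-3) = s + 3 = 3 + s)
B = -368 (B = 23*(3 - 19) = 23*(-16) = -368)
1/B = 1/(-368) = -1/368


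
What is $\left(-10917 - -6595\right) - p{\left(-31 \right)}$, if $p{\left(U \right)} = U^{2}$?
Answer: $-5283$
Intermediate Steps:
$\left(-10917 - -6595\right) - p{\left(-31 \right)} = \left(-10917 - -6595\right) - \left(-31\right)^{2} = \left(-10917 + 6595\right) - 961 = -4322 - 961 = -5283$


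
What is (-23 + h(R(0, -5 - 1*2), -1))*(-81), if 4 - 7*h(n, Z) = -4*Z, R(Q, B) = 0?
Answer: 1863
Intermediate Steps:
h(n, Z) = 4/7 + 4*Z/7 (h(n, Z) = 4/7 - (-4)*Z/7 = 4/7 + 4*Z/7)
(-23 + h(R(0, -5 - 1*2), -1))*(-81) = (-23 + (4/7 + (4/7)*(-1)))*(-81) = (-23 + (4/7 - 4/7))*(-81) = (-23 + 0)*(-81) = -23*(-81) = 1863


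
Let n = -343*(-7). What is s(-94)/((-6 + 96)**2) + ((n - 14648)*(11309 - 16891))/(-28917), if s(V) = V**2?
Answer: -1708280237/722925 ≈ -2363.0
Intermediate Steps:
n = 2401
s(-94)/((-6 + 96)**2) + ((n - 14648)*(11309 - 16891))/(-28917) = (-94)**2/((-6 + 96)**2) + ((2401 - 14648)*(11309 - 16891))/(-28917) = 8836/(90**2) - 12247*(-5582)*(-1/28917) = 8836/8100 + 68362754*(-1/28917) = 8836*(1/8100) - 68362754/28917 = 2209/2025 - 68362754/28917 = -1708280237/722925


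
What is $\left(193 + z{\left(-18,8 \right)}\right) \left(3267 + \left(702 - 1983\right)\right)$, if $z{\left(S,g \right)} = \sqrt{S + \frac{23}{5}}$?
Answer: $383298 + \frac{1986 i \sqrt{335}}{5} \approx 3.833 \cdot 10^{5} + 7270.0 i$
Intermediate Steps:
$z{\left(S,g \right)} = \sqrt{\frac{23}{5} + S}$ ($z{\left(S,g \right)} = \sqrt{S + 23 \cdot \frac{1}{5}} = \sqrt{S + \frac{23}{5}} = \sqrt{\frac{23}{5} + S}$)
$\left(193 + z{\left(-18,8 \right)}\right) \left(3267 + \left(702 - 1983\right)\right) = \left(193 + \frac{\sqrt{115 + 25 \left(-18\right)}}{5}\right) \left(3267 + \left(702 - 1983\right)\right) = \left(193 + \frac{\sqrt{115 - 450}}{5}\right) \left(3267 - 1281\right) = \left(193 + \frac{\sqrt{-335}}{5}\right) 1986 = \left(193 + \frac{i \sqrt{335}}{5}\right) 1986 = 383298 + \frac{1986 i \sqrt{335}}{5}$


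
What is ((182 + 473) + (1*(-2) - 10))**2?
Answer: 413449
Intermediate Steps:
((182 + 473) + (1*(-2) - 10))**2 = (655 + (-2 - 10))**2 = (655 - 12)**2 = 643**2 = 413449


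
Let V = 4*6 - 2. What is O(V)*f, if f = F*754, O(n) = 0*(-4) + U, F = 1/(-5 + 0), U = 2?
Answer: -1508/5 ≈ -301.60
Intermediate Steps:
F = -1/5 (F = 1/(-5) = -1/5 ≈ -0.20000)
V = 22 (V = 24 - 2 = 22)
O(n) = 2 (O(n) = 0*(-4) + 2 = 0 + 2 = 2)
f = -754/5 (f = -1/5*754 = -754/5 ≈ -150.80)
O(V)*f = 2*(-754/5) = -1508/5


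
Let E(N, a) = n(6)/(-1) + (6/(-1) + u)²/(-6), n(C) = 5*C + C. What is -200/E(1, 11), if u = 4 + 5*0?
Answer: 60/11 ≈ 5.4545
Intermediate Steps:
u = 4 (u = 4 + 0 = 4)
n(C) = 6*C
E(N, a) = -110/3 (E(N, a) = (6*6)/(-1) + (6/(-1) + 4)²/(-6) = 36*(-1) + (6*(-1) + 4)²*(-⅙) = -36 + (-6 + 4)²*(-⅙) = -36 + (-2)²*(-⅙) = -36 + 4*(-⅙) = -36 - ⅔ = -110/3)
-200/E(1, 11) = -200/(-110/3) = -200*(-3/110) = 60/11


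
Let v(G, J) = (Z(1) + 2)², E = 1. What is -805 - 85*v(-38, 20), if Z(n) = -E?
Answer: -890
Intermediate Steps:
Z(n) = -1 (Z(n) = -1*1 = -1)
v(G, J) = 1 (v(G, J) = (-1 + 2)² = 1² = 1)
-805 - 85*v(-38, 20) = -805 - 85*1 = -805 - 85 = -890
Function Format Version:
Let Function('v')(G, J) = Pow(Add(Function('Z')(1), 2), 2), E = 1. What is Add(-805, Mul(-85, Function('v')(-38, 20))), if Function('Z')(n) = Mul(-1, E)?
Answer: -890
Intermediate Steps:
Function('Z')(n) = -1 (Function('Z')(n) = Mul(-1, 1) = -1)
Function('v')(G, J) = 1 (Function('v')(G, J) = Pow(Add(-1, 2), 2) = Pow(1, 2) = 1)
Add(-805, Mul(-85, Function('v')(-38, 20))) = Add(-805, Mul(-85, 1)) = Add(-805, -85) = -890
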